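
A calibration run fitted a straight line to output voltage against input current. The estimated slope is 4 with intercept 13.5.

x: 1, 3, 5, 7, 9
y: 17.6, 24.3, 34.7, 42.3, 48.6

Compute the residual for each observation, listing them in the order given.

0.1, -1.2, 1.2, 0.8, -0.9

x=1: ŷ = 13.5 + 4·1 = 17.5; r = 17.6 − 17.5 = 0.1
x=3: ŷ = 13.5 + 4·3 = 25.5; r = 24.3 − 25.5 = -1.2
x=5: ŷ = 13.5 + 4·5 = 33.5; r = 34.7 − 33.5 = 1.2
x=7: ŷ = 13.5 + 4·7 = 41.5; r = 42.3 − 41.5 = 0.8
x=9: ŷ = 13.5 + 4·9 = 49.5; r = 48.6 − 49.5 = -0.9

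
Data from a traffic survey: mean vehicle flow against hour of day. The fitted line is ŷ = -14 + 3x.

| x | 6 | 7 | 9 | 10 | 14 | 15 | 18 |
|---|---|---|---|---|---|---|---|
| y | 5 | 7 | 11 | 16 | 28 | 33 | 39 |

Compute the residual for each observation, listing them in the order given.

x=6: ŷ = -14 + 3·6 = 4; e = 5 − 4 = 1
x=7: ŷ = -14 + 3·7 = 7; e = 7 − 7 = 0
x=9: ŷ = -14 + 3·9 = 13; e = 11 − 13 = -2
x=10: ŷ = -14 + 3·10 = 16; e = 16 − 16 = 0
x=14: ŷ = -14 + 3·14 = 28; e = 28 − 28 = 0
x=15: ŷ = -14 + 3·15 = 31; e = 33 − 31 = 2
x=18: ŷ = -14 + 3·18 = 40; e = 39 − 40 = -1

1, 0, -2, 0, 0, 2, -1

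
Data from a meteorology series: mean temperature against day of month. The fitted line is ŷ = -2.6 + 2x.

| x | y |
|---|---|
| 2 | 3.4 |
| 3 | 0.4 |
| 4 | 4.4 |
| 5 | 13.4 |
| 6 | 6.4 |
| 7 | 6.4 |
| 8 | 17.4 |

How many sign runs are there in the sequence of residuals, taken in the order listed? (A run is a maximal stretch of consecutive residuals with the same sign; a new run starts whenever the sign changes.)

5 runs

x=2: ŷ = -2.6 + 2·2 = 1.4; e = 3.4 − 1.4 = 2
x=3: ŷ = -2.6 + 2·3 = 3.4; e = 0.4 − 3.4 = -3
x=4: ŷ = -2.6 + 2·4 = 5.4; e = 4.4 − 5.4 = -1
x=5: ŷ = -2.6 + 2·5 = 7.4; e = 13.4 − 7.4 = 6
x=6: ŷ = -2.6 + 2·6 = 9.4; e = 6.4 − 9.4 = -3
x=7: ŷ = -2.6 + 2·7 = 11.4; e = 6.4 − 11.4 = -5
x=8: ŷ = -2.6 + 2·8 = 13.4; e = 17.4 − 13.4 = 4
Signs: + − − + − − +
Runs: +×1, −×2, +×1, −×2, +×1 → 5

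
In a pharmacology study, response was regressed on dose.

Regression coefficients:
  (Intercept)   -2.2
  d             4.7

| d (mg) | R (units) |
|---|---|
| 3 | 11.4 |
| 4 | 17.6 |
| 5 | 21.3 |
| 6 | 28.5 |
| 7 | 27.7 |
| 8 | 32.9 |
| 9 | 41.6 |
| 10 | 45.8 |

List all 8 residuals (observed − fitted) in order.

-0.5, 1, 0, 2.5, -3, -2.5, 1.5, 1

d=3: R̂ = -2.2 + 4.7·3 = 11.9; e = 11.4 − 11.9 = -0.5
d=4: R̂ = -2.2 + 4.7·4 = 16.6; e = 17.6 − 16.6 = 1
d=5: R̂ = -2.2 + 4.7·5 = 21.3; e = 21.3 − 21.3 = 0
d=6: R̂ = -2.2 + 4.7·6 = 26; e = 28.5 − 26 = 2.5
d=7: R̂ = -2.2 + 4.7·7 = 30.7; e = 27.7 − 30.7 = -3
d=8: R̂ = -2.2 + 4.7·8 = 35.4; e = 32.9 − 35.4 = -2.5
d=9: R̂ = -2.2 + 4.7·9 = 40.1; e = 41.6 − 40.1 = 1.5
d=10: R̂ = -2.2 + 4.7·10 = 44.8; e = 45.8 − 44.8 = 1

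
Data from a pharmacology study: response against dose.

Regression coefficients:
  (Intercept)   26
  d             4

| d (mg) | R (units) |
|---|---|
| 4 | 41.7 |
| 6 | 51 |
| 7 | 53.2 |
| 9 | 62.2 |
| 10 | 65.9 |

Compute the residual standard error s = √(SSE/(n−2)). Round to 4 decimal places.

s = 0.7703

d=4: R̂ = 26 + 4·4 = 42; e = 41.7 − 42 = -0.3
d=6: R̂ = 26 + 4·6 = 50; e = 51 − 50 = 1
d=7: R̂ = 26 + 4·7 = 54; e = 53.2 − 54 = -0.8
d=9: R̂ = 26 + 4·9 = 62; e = 62.2 − 62 = 0.2
d=10: R̂ = 26 + 4·10 = 66; e = 65.9 − 66 = -0.1
SSE = 0.09 + 1 + 0.64 + 0.04 + 0.01 = 1.78
s = √(1.78/3) = √0.593333 ≈ 0.7703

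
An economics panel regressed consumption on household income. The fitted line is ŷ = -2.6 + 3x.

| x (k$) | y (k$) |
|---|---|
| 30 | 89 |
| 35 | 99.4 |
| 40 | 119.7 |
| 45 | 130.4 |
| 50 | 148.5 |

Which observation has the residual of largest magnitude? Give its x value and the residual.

x=30: ŷ = -2.6 + 3·30 = 87.4; e = 89 − 87.4 = 1.6
x=35: ŷ = -2.6 + 3·35 = 102.4; e = 99.4 − 102.4 = -3
x=40: ŷ = -2.6 + 3·40 = 117.4; e = 119.7 − 117.4 = 2.3
x=45: ŷ = -2.6 + 3·45 = 132.4; e = 130.4 − 132.4 = -2
x=50: ŷ = -2.6 + 3·50 = 147.4; e = 148.5 − 147.4 = 1.1
Largest |e| is 3 at x = 35, residual -3.

x = 35, e = -3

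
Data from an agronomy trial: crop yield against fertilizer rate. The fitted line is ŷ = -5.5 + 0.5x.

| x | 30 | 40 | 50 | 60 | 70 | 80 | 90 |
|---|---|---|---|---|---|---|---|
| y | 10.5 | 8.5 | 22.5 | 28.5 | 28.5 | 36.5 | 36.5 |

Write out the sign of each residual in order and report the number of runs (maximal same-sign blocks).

x=30: ŷ = -5.5 + 0.5·30 = 9.5; r = 10.5 − 9.5 = 1
x=40: ŷ = -5.5 + 0.5·40 = 14.5; r = 8.5 − 14.5 = -6
x=50: ŷ = -5.5 + 0.5·50 = 19.5; r = 22.5 − 19.5 = 3
x=60: ŷ = -5.5 + 0.5·60 = 24.5; r = 28.5 − 24.5 = 4
x=70: ŷ = -5.5 + 0.5·70 = 29.5; r = 28.5 − 29.5 = -1
x=80: ŷ = -5.5 + 0.5·80 = 34.5; r = 36.5 − 34.5 = 2
x=90: ŷ = -5.5 + 0.5·90 = 39.5; r = 36.5 − 39.5 = -3
Signs: + − + + − + −
Runs: +×1, −×1, +×2, −×1, +×1, −×1 → 6

6 runs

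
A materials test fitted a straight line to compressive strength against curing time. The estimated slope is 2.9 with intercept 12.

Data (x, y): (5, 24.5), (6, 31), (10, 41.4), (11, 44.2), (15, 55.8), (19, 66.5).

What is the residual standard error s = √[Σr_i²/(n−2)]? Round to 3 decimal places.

s = 1.347

x=5: ŷ = 12 + 2.9·5 = 26.5; r = 24.5 − 26.5 = -2
x=6: ŷ = 12 + 2.9·6 = 29.4; r = 31 − 29.4 = 1.6
x=10: ŷ = 12 + 2.9·10 = 41; r = 41.4 − 41 = 0.4
x=11: ŷ = 12 + 2.9·11 = 43.9; r = 44.2 − 43.9 = 0.3
x=15: ŷ = 12 + 2.9·15 = 55.5; r = 55.8 − 55.5 = 0.3
x=19: ŷ = 12 + 2.9·19 = 67.1; r = 66.5 − 67.1 = -0.6
SSE = 4 + 2.56 + 0.16 + 0.09 + 0.09 + 0.36 = 7.26
s = √(7.26/4) = √1.815 ≈ 1.347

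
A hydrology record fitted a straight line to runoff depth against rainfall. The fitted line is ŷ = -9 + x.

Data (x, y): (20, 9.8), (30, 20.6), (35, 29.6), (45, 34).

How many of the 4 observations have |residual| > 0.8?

3

x=20: ŷ = -9 + 20 = 11; e = 9.8 − 11 = -1.2
x=30: ŷ = -9 + 30 = 21; e = 20.6 − 21 = -0.4
x=35: ŷ = -9 + 35 = 26; e = 29.6 − 26 = 3.6
x=45: ŷ = -9 + 45 = 36; e = 34 − 36 = -2
|e| > 0.8: x=20 (|e|=1.2), x=35 (|e|=3.6), x=45 (|e|=2) → 3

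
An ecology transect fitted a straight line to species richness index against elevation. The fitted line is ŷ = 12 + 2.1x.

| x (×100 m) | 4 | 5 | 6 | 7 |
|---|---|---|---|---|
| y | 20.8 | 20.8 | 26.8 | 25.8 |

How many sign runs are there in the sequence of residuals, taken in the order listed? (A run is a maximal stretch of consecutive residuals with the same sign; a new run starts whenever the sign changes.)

4 runs

x=4: ŷ = 12 + 2.1·4 = 20.4; e = 20.8 − 20.4 = 0.4
x=5: ŷ = 12 + 2.1·5 = 22.5; e = 20.8 − 22.5 = -1.7
x=6: ŷ = 12 + 2.1·6 = 24.6; e = 26.8 − 24.6 = 2.2
x=7: ŷ = 12 + 2.1·7 = 26.7; e = 25.8 − 26.7 = -0.9
Signs: + − + −
Runs: +×1, −×1, +×1, −×1 → 4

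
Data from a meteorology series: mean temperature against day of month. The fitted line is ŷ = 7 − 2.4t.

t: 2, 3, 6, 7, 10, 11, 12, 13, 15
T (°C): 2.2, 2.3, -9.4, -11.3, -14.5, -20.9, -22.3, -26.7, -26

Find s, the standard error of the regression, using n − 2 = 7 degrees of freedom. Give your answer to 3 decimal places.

t=2: ŷ = 7 − 2.4·2 = 2.2; r = 2.2 − 2.2 = 0
t=3: ŷ = 7 − 2.4·3 = -0.2; r = 2.3 − (-0.2) = 2.5
t=6: ŷ = 7 − 2.4·6 = -7.4; r = -9.4 − (-7.4) = -2
t=7: ŷ = 7 − 2.4·7 = -9.8; r = -11.3 − (-9.8) = -1.5
t=10: ŷ = 7 − 2.4·10 = -17; r = -14.5 − (-17) = 2.5
t=11: ŷ = 7 − 2.4·11 = -19.4; r = -20.9 − (-19.4) = -1.5
t=12: ŷ = 7 − 2.4·12 = -21.8; r = -22.3 − (-21.8) = -0.5
t=13: ŷ = 7 − 2.4·13 = -24.2; r = -26.7 − (-24.2) = -2.5
t=15: ŷ = 7 − 2.4·15 = -29; r = -26 − (-29) = 3
SSE = 0 + 6.25 + 4 + 2.25 + 6.25 + 2.25 + 0.25 + 6.25 + 9 = 36.5
s = √(36.5/7) = √5.21429 ≈ 2.283

s = 2.283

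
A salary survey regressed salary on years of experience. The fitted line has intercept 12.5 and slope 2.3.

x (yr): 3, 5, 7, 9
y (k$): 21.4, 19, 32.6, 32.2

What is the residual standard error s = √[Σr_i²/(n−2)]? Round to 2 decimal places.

s = 4.80

x=3: ŷ = 12.5 + 2.3·3 = 19.4; r = 21.4 − 19.4 = 2
x=5: ŷ = 12.5 + 2.3·5 = 24; r = 19 − 24 = -5
x=7: ŷ = 12.5 + 2.3·7 = 28.6; r = 32.6 − 28.6 = 4
x=9: ŷ = 12.5 + 2.3·9 = 33.2; r = 32.2 − 33.2 = -1
SSE = 4 + 25 + 16 + 1 = 46
s = √(46/2) = √23 ≈ 4.80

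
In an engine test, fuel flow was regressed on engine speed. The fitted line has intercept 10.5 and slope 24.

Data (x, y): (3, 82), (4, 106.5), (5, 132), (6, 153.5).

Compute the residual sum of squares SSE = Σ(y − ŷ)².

SSE = 3.5

x=3: ŷ = 10.5 + 24·3 = 82.5; r = 82 − 82.5 = -0.5
x=4: ŷ = 10.5 + 24·4 = 106.5; r = 106.5 − 106.5 = 0
x=5: ŷ = 10.5 + 24·5 = 130.5; r = 132 − 130.5 = 1.5
x=6: ŷ = 10.5 + 24·6 = 154.5; r = 153.5 − 154.5 = -1
SSE = 0.25 + 0 + 2.25 + 1 = 3.5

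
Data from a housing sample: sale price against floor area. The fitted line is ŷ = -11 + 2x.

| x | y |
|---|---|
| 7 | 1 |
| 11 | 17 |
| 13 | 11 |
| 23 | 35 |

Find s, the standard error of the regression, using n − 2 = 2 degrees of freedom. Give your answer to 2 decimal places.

s = 5.29

x=7: ŷ = -11 + 2·7 = 3; e = 1 − 3 = -2
x=11: ŷ = -11 + 2·11 = 11; e = 17 − 11 = 6
x=13: ŷ = -11 + 2·13 = 15; e = 11 − 15 = -4
x=23: ŷ = -11 + 2·23 = 35; e = 35 − 35 = 0
SSE = 4 + 36 + 16 + 0 = 56
s = √(56/2) = √28 ≈ 5.29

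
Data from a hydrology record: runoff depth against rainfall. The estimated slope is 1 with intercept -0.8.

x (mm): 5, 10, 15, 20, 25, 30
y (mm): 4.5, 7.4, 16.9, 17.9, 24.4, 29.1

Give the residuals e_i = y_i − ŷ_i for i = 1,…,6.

x=5: ŷ = -0.8 + 5 = 4.2; e = 4.5 − 4.2 = 0.3
x=10: ŷ = -0.8 + 10 = 9.2; e = 7.4 − 9.2 = -1.8
x=15: ŷ = -0.8 + 15 = 14.2; e = 16.9 − 14.2 = 2.7
x=20: ŷ = -0.8 + 20 = 19.2; e = 17.9 − 19.2 = -1.3
x=25: ŷ = -0.8 + 25 = 24.2; e = 24.4 − 24.2 = 0.2
x=30: ŷ = -0.8 + 30 = 29.2; e = 29.1 − 29.2 = -0.1

0.3, -1.8, 2.7, -1.3, 0.2, -0.1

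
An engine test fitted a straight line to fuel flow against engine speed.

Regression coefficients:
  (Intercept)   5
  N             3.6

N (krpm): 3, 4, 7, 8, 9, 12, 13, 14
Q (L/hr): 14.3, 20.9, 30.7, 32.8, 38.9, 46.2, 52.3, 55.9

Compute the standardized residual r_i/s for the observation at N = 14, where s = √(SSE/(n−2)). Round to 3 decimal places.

0.346

N=3: ŷ = 5 + 3.6·3 = 15.8; r = 14.3 − 15.8 = -1.5
N=4: ŷ = 5 + 3.6·4 = 19.4; r = 20.9 − 19.4 = 1.5
N=7: ŷ = 5 + 3.6·7 = 30.2; r = 30.7 − 30.2 = 0.5
N=8: ŷ = 5 + 3.6·8 = 33.8; r = 32.8 − 33.8 = -1
N=9: ŷ = 5 + 3.6·9 = 37.4; r = 38.9 − 37.4 = 1.5
N=12: ŷ = 5 + 3.6·12 = 48.2; r = 46.2 − 48.2 = -2
N=13: ŷ = 5 + 3.6·13 = 51.8; r = 52.3 − 51.8 = 0.5
N=14: ŷ = 5 + 3.6·14 = 55.4; r = 55.9 − 55.4 = 0.5
SSE = 2.25 + 2.25 + 0.25 + 1 + 2.25 + 4 + 0.25 + 0.25 = 12.5
s = √(12.5/6) = 1.44338
r/s = 0.5 / 1.44338 = 0.346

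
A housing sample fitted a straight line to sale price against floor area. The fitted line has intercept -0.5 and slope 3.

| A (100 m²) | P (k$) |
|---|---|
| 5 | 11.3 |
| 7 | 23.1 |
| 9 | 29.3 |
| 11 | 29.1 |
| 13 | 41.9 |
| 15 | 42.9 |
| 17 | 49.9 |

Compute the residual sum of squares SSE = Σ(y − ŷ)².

SSE = 50.88

A=5: P̂ = -0.5 + 3·5 = 14.5; e = 11.3 − 14.5 = -3.2
A=7: P̂ = -0.5 + 3·7 = 20.5; e = 23.1 − 20.5 = 2.6
A=9: P̂ = -0.5 + 3·9 = 26.5; e = 29.3 − 26.5 = 2.8
A=11: P̂ = -0.5 + 3·11 = 32.5; e = 29.1 − 32.5 = -3.4
A=13: P̂ = -0.5 + 3·13 = 38.5; e = 41.9 − 38.5 = 3.4
A=15: P̂ = -0.5 + 3·15 = 44.5; e = 42.9 − 44.5 = -1.6
A=17: P̂ = -0.5 + 3·17 = 50.5; e = 49.9 − 50.5 = -0.6
SSE = 10.24 + 6.76 + 7.84 + 11.56 + 11.56 + 2.56 + 0.36 = 50.88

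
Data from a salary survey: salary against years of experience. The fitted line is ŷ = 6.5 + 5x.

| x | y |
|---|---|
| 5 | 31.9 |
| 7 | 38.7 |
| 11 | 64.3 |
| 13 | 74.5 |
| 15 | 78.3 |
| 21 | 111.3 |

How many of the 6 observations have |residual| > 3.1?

1

x=5: ŷ = 6.5 + 5·5 = 31.5; e = 31.9 − 31.5 = 0.4
x=7: ŷ = 6.5 + 5·7 = 41.5; e = 38.7 − 41.5 = -2.8
x=11: ŷ = 6.5 + 5·11 = 61.5; e = 64.3 − 61.5 = 2.8
x=13: ŷ = 6.5 + 5·13 = 71.5; e = 74.5 − 71.5 = 3
x=15: ŷ = 6.5 + 5·15 = 81.5; e = 78.3 − 81.5 = -3.2
x=21: ŷ = 6.5 + 5·21 = 111.5; e = 111.3 − 111.5 = -0.2
|e| > 3.1: x=15 (|e|=3.2) → 1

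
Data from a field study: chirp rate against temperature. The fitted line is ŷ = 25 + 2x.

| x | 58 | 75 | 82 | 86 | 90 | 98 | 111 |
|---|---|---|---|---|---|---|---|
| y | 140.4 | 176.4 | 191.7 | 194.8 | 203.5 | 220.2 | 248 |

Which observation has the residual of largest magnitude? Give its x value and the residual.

x = 82, r = 2.7

x=58: ŷ = 25 + 2·58 = 141; r = 140.4 − 141 = -0.6
x=75: ŷ = 25 + 2·75 = 175; r = 176.4 − 175 = 1.4
x=82: ŷ = 25 + 2·82 = 189; r = 191.7 − 189 = 2.7
x=86: ŷ = 25 + 2·86 = 197; r = 194.8 − 197 = -2.2
x=90: ŷ = 25 + 2·90 = 205; r = 203.5 − 205 = -1.5
x=98: ŷ = 25 + 2·98 = 221; r = 220.2 − 221 = -0.8
x=111: ŷ = 25 + 2·111 = 247; r = 248 − 247 = 1
Largest |r| is 2.7 at x = 82, residual 2.7.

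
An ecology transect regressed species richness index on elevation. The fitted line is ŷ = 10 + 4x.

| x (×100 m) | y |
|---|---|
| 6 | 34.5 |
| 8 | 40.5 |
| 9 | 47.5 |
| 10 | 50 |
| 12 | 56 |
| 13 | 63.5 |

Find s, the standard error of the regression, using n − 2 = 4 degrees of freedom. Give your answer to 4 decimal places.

x=6: ŷ = 10 + 4·6 = 34; r = 34.5 − 34 = 0.5
x=8: ŷ = 10 + 4·8 = 42; r = 40.5 − 42 = -1.5
x=9: ŷ = 10 + 4·9 = 46; r = 47.5 − 46 = 1.5
x=10: ŷ = 10 + 4·10 = 50; r = 50 − 50 = 0
x=12: ŷ = 10 + 4·12 = 58; r = 56 − 58 = -2
x=13: ŷ = 10 + 4·13 = 62; r = 63.5 − 62 = 1.5
SSE = 0.25 + 2.25 + 2.25 + 0 + 4 + 2.25 = 11
s = √(11/4) = √2.75 ≈ 1.6583

s = 1.6583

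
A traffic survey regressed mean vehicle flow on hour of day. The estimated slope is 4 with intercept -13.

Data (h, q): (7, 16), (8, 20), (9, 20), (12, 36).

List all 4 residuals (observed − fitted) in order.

1, 1, -3, 1

h=7: q̂ = -13 + 4·7 = 15; r = 16 − 15 = 1
h=8: q̂ = -13 + 4·8 = 19; r = 20 − 19 = 1
h=9: q̂ = -13 + 4·9 = 23; r = 20 − 23 = -3
h=12: q̂ = -13 + 4·12 = 35; r = 36 − 35 = 1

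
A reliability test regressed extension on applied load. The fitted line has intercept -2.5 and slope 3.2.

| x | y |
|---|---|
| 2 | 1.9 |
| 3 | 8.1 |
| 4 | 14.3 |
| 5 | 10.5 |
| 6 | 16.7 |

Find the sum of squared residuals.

x=2: ŷ = -2.5 + 3.2·2 = 3.9; r = 1.9 − 3.9 = -2
x=3: ŷ = -2.5 + 3.2·3 = 7.1; r = 8.1 − 7.1 = 1
x=4: ŷ = -2.5 + 3.2·4 = 10.3; r = 14.3 − 10.3 = 4
x=5: ŷ = -2.5 + 3.2·5 = 13.5; r = 10.5 − 13.5 = -3
x=6: ŷ = -2.5 + 3.2·6 = 16.7; r = 16.7 − 16.7 = 0
SSE = 4 + 1 + 16 + 9 + 0 = 30

SSE = 30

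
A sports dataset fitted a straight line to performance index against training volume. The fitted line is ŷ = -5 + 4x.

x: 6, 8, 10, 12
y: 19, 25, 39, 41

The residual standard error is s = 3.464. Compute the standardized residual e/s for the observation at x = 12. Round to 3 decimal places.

-0.577

ŷ = -5 + 4·12 = 43
e = 41 − 43 = -2
e/s = -2 / 3.464 = -0.577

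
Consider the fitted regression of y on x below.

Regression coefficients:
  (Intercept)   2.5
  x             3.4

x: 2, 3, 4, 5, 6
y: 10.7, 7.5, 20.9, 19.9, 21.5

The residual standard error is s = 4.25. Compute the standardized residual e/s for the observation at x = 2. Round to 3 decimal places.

0.329

ŷ = 2.5 + 3.4·2 = 9.3
e = 10.7 − 9.3 = 1.4
e/s = 1.4 / 4.25 = 0.329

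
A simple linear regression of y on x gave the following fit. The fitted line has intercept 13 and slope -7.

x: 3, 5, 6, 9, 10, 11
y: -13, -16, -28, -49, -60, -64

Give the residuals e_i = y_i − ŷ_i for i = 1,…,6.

-5, 6, 1, 1, -3, 0

x=3: ŷ = 13 − 7·3 = -8; e = -13 − (-8) = -5
x=5: ŷ = 13 − 7·5 = -22; e = -16 − (-22) = 6
x=6: ŷ = 13 − 7·6 = -29; e = -28 − (-29) = 1
x=9: ŷ = 13 − 7·9 = -50; e = -49 − (-50) = 1
x=10: ŷ = 13 − 7·10 = -57; e = -60 − (-57) = -3
x=11: ŷ = 13 − 7·11 = -64; e = -64 − (-64) = 0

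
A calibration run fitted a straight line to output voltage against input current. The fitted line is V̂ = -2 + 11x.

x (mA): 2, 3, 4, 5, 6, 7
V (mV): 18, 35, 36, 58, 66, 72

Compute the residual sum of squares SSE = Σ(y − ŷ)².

x=2: V̂ = -2 + 11·2 = 20; r = 18 − 20 = -2
x=3: V̂ = -2 + 11·3 = 31; r = 35 − 31 = 4
x=4: V̂ = -2 + 11·4 = 42; r = 36 − 42 = -6
x=5: V̂ = -2 + 11·5 = 53; r = 58 − 53 = 5
x=6: V̂ = -2 + 11·6 = 64; r = 66 − 64 = 2
x=7: V̂ = -2 + 11·7 = 75; r = 72 − 75 = -3
SSE = 4 + 16 + 36 + 25 + 4 + 9 = 94

SSE = 94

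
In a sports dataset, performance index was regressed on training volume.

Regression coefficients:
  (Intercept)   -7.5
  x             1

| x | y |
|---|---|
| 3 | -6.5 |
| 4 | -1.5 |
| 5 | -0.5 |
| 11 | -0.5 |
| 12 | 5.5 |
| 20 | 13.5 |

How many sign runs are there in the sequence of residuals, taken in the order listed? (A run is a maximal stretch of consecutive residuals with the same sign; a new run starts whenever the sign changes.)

x=3: ŷ = -7.5 + 3 = -4.5; r = -6.5 − (-4.5) = -2
x=4: ŷ = -7.5 + 4 = -3.5; r = -1.5 − (-3.5) = 2
x=5: ŷ = -7.5 + 5 = -2.5; r = -0.5 − (-2.5) = 2
x=11: ŷ = -7.5 + 11 = 3.5; r = -0.5 − 3.5 = -4
x=12: ŷ = -7.5 + 12 = 4.5; r = 5.5 − 4.5 = 1
x=20: ŷ = -7.5 + 20 = 12.5; r = 13.5 − 12.5 = 1
Signs: − + + − + +
Runs: −×1, +×2, −×1, +×2 → 4

4 runs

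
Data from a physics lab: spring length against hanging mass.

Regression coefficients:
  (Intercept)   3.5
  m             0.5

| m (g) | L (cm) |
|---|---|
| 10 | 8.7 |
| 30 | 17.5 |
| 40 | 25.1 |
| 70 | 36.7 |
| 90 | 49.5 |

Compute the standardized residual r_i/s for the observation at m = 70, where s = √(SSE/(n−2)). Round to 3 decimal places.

m=10: ŷ = 3.5 + 0.5·10 = 8.5; r = 8.7 − 8.5 = 0.2
m=30: ŷ = 3.5 + 0.5·30 = 18.5; r = 17.5 − 18.5 = -1
m=40: ŷ = 3.5 + 0.5·40 = 23.5; r = 25.1 − 23.5 = 1.6
m=70: ŷ = 3.5 + 0.5·70 = 38.5; r = 36.7 − 38.5 = -1.8
m=90: ŷ = 3.5 + 0.5·90 = 48.5; r = 49.5 − 48.5 = 1
SSE = 0.04 + 1 + 2.56 + 3.24 + 1 = 7.84
s = √(7.84/3) = 1.61658
r/s = -1.8 / 1.61658 = -1.113

-1.113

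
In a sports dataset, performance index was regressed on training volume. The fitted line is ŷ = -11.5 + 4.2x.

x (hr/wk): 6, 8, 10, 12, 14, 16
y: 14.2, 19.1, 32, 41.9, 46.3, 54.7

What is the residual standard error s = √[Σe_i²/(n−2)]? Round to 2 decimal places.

x=6: ŷ = -11.5 + 4.2·6 = 13.7; e = 14.2 − 13.7 = 0.5
x=8: ŷ = -11.5 + 4.2·8 = 22.1; e = 19.1 − 22.1 = -3
x=10: ŷ = -11.5 + 4.2·10 = 30.5; e = 32 − 30.5 = 1.5
x=12: ŷ = -11.5 + 4.2·12 = 38.9; e = 41.9 − 38.9 = 3
x=14: ŷ = -11.5 + 4.2·14 = 47.3; e = 46.3 − 47.3 = -1
x=16: ŷ = -11.5 + 4.2·16 = 55.7; e = 54.7 − 55.7 = -1
SSE = 0.25 + 9 + 2.25 + 9 + 1 + 1 = 22.5
s = √(22.5/4) = √5.625 ≈ 2.37

s = 2.37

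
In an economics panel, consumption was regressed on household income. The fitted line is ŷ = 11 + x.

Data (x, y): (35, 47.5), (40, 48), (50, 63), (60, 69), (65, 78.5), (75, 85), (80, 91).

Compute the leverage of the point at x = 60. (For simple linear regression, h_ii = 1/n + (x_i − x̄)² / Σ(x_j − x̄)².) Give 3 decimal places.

x̄ = (35 + 40 + 50 + 60 + 65 + 75 + 80)/7 = 57.8571
Σ(x − x̄)² = 522.449 + 318.878 + 61.7347 + 4.59184 + 51.0204 + 293.878 + 490.306 = 1742.86
h = 1/7 + (2.14286)²/1742.86 = 0.142857 + 0.00263466 = 0.145

h = 0.145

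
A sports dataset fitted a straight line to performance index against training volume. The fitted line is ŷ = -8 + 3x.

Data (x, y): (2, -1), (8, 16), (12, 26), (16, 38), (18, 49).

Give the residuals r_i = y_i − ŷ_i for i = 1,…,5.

x=2: ŷ = -8 + 3·2 = -2; r = -1 − (-2) = 1
x=8: ŷ = -8 + 3·8 = 16; r = 16 − 16 = 0
x=12: ŷ = -8 + 3·12 = 28; r = 26 − 28 = -2
x=16: ŷ = -8 + 3·16 = 40; r = 38 − 40 = -2
x=18: ŷ = -8 + 3·18 = 46; r = 49 − 46 = 3

1, 0, -2, -2, 3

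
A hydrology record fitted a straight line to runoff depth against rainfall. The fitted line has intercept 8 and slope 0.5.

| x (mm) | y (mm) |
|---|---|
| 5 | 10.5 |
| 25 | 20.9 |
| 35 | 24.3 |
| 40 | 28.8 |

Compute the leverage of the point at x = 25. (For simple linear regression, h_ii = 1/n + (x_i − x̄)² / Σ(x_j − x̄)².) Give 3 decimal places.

h = 0.252

x̄ = (5 + 25 + 35 + 40)/4 = 26.25
Σ(x − x̄)² = 451.562 + 1.5625 + 76.5625 + 189.062 = 718.75
h = 1/4 + (-1.25)²/718.75 = 0.25 + 0.00217391 = 0.252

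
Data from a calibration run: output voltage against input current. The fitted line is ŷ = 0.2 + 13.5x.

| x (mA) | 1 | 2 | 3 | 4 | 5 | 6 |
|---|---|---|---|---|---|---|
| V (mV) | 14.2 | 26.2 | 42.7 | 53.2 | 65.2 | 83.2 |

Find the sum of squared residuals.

x=1: ŷ = 0.2 + 13.5·1 = 13.7; r = 14.2 − 13.7 = 0.5
x=2: ŷ = 0.2 + 13.5·2 = 27.2; r = 26.2 − 27.2 = -1
x=3: ŷ = 0.2 + 13.5·3 = 40.7; r = 42.7 − 40.7 = 2
x=4: ŷ = 0.2 + 13.5·4 = 54.2; r = 53.2 − 54.2 = -1
x=5: ŷ = 0.2 + 13.5·5 = 67.7; r = 65.2 − 67.7 = -2.5
x=6: ŷ = 0.2 + 13.5·6 = 81.2; r = 83.2 − 81.2 = 2
SSE = 0.25 + 1 + 4 + 1 + 6.25 + 4 = 16.5

SSE = 16.5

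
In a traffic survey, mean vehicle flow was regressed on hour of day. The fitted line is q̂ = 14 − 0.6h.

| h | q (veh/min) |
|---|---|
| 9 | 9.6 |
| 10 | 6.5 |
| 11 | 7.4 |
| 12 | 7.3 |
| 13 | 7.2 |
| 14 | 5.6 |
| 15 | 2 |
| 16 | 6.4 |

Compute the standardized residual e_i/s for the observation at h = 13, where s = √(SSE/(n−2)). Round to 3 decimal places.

h=9: q̂ = 14 − 0.6·9 = 8.6; e = 9.6 − 8.6 = 1
h=10: q̂ = 14 − 0.6·10 = 8; e = 6.5 − 8 = -1.5
h=11: q̂ = 14 − 0.6·11 = 7.4; e = 7.4 − 7.4 = 0
h=12: q̂ = 14 − 0.6·12 = 6.8; e = 7.3 − 6.8 = 0.5
h=13: q̂ = 14 − 0.6·13 = 6.2; e = 7.2 − 6.2 = 1
h=14: q̂ = 14 − 0.6·14 = 5.6; e = 5.6 − 5.6 = 0
h=15: q̂ = 14 − 0.6·15 = 5; e = 2 − 5 = -3
h=16: q̂ = 14 − 0.6·16 = 4.4; e = 6.4 − 4.4 = 2
SSE = 1 + 2.25 + 0 + 0.25 + 1 + 0 + 9 + 4 = 17.5
s = √(17.5/6) = 1.70783
e/s = 1 / 1.70783 = 0.586

0.586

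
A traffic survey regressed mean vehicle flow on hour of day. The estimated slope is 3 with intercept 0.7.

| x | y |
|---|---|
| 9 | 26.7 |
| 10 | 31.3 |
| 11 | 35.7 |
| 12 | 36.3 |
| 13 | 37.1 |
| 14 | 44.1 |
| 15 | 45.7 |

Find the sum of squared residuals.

SSE = 14.24

x=9: ŷ = 0.7 + 3·9 = 27.7; e = 26.7 − 27.7 = -1
x=10: ŷ = 0.7 + 3·10 = 30.7; e = 31.3 − 30.7 = 0.6
x=11: ŷ = 0.7 + 3·11 = 33.7; e = 35.7 − 33.7 = 2
x=12: ŷ = 0.7 + 3·12 = 36.7; e = 36.3 − 36.7 = -0.4
x=13: ŷ = 0.7 + 3·13 = 39.7; e = 37.1 − 39.7 = -2.6
x=14: ŷ = 0.7 + 3·14 = 42.7; e = 44.1 − 42.7 = 1.4
x=15: ŷ = 0.7 + 3·15 = 45.7; e = 45.7 − 45.7 = 0
SSE = 1 + 0.36 + 4 + 0.16 + 6.76 + 1.96 + 0 = 14.24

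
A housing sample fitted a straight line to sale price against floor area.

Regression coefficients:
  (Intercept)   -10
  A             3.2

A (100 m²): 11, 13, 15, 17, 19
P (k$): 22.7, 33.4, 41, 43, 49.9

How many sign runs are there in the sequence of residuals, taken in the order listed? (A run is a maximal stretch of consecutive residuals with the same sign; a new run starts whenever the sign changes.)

3 runs

A=11: ŷ = -10 + 3.2·11 = 25.2; e = 22.7 − 25.2 = -2.5
A=13: ŷ = -10 + 3.2·13 = 31.6; e = 33.4 − 31.6 = 1.8
A=15: ŷ = -10 + 3.2·15 = 38; e = 41 − 38 = 3
A=17: ŷ = -10 + 3.2·17 = 44.4; e = 43 − 44.4 = -1.4
A=19: ŷ = -10 + 3.2·19 = 50.8; e = 49.9 − 50.8 = -0.9
Signs: − + + − −
Runs: −×1, +×2, −×2 → 3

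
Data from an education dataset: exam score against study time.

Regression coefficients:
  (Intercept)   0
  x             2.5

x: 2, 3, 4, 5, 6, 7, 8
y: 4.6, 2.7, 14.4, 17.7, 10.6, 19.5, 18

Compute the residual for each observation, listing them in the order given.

-0.4, -4.8, 4.4, 5.2, -4.4, 2, -2

x=2: ŷ = 2.5·2 = 5; e = 4.6 − 5 = -0.4
x=3: ŷ = 2.5·3 = 7.5; e = 2.7 − 7.5 = -4.8
x=4: ŷ = 2.5·4 = 10; e = 14.4 − 10 = 4.4
x=5: ŷ = 2.5·5 = 12.5; e = 17.7 − 12.5 = 5.2
x=6: ŷ = 2.5·6 = 15; e = 10.6 − 15 = -4.4
x=7: ŷ = 2.5·7 = 17.5; e = 19.5 − 17.5 = 2
x=8: ŷ = 2.5·8 = 20; e = 18 − 20 = -2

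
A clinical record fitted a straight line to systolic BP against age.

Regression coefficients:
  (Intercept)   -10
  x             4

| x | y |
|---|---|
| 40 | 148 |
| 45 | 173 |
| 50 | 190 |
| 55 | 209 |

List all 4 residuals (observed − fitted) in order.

-2, 3, 0, -1

x=40: ŷ = -10 + 4·40 = 150; r = 148 − 150 = -2
x=45: ŷ = -10 + 4·45 = 170; r = 173 − 170 = 3
x=50: ŷ = -10 + 4·50 = 190; r = 190 − 190 = 0
x=55: ŷ = -10 + 4·55 = 210; r = 209 − 210 = -1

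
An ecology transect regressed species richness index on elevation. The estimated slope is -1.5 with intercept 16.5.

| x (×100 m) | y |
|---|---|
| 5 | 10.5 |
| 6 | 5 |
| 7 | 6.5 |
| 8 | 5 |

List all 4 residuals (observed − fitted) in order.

1.5, -2.5, 0.5, 0.5

x=5: ŷ = 16.5 − 1.5·5 = 9; r = 10.5 − 9 = 1.5
x=6: ŷ = 16.5 − 1.5·6 = 7.5; r = 5 − 7.5 = -2.5
x=7: ŷ = 16.5 − 1.5·7 = 6; r = 6.5 − 6 = 0.5
x=8: ŷ = 16.5 − 1.5·8 = 4.5; r = 5 − 4.5 = 0.5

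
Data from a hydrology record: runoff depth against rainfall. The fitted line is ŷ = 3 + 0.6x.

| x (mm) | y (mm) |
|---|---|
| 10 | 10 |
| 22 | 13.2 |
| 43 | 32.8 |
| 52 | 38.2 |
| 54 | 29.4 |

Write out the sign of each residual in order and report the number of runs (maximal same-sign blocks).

x=10: ŷ = 3 + 0.6·10 = 9; e = 10 − 9 = 1
x=22: ŷ = 3 + 0.6·22 = 16.2; e = 13.2 − 16.2 = -3
x=43: ŷ = 3 + 0.6·43 = 28.8; e = 32.8 − 28.8 = 4
x=52: ŷ = 3 + 0.6·52 = 34.2; e = 38.2 − 34.2 = 4
x=54: ŷ = 3 + 0.6·54 = 35.4; e = 29.4 − 35.4 = -6
Signs: + − + + −
Runs: +×1, −×1, +×2, −×1 → 4

4 runs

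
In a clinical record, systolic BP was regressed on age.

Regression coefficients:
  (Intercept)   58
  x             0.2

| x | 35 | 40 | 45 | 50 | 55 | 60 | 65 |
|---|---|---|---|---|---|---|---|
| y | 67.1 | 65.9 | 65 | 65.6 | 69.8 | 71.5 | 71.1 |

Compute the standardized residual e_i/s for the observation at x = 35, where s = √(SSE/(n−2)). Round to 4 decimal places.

1.1362

x=35: ŷ = 58 + 0.2·35 = 65; e = 67.1 − 65 = 2.1
x=40: ŷ = 58 + 0.2·40 = 66; e = 65.9 − 66 = -0.1
x=45: ŷ = 58 + 0.2·45 = 67; e = 65 − 67 = -2
x=50: ŷ = 58 + 0.2·50 = 68; e = 65.6 − 68 = -2.4
x=55: ŷ = 58 + 0.2·55 = 69; e = 69.8 − 69 = 0.8
x=60: ŷ = 58 + 0.2·60 = 70; e = 71.5 − 70 = 1.5
x=65: ŷ = 58 + 0.2·65 = 71; e = 71.1 − 71 = 0.1
SSE = 4.41 + 0.01 + 4 + 5.76 + 0.64 + 2.25 + 0.01 = 17.08
s = √(17.08/5) = 1.84824
e/s = 2.1 / 1.84824 = 1.1362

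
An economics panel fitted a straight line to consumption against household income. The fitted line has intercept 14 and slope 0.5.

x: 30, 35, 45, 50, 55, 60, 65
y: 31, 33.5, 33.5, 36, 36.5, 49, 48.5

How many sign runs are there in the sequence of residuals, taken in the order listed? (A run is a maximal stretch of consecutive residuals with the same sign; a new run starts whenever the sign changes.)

x=30: ŷ = 14 + 0.5·30 = 29; r = 31 − 29 = 2
x=35: ŷ = 14 + 0.5·35 = 31.5; r = 33.5 − 31.5 = 2
x=45: ŷ = 14 + 0.5·45 = 36.5; r = 33.5 − 36.5 = -3
x=50: ŷ = 14 + 0.5·50 = 39; r = 36 − 39 = -3
x=55: ŷ = 14 + 0.5·55 = 41.5; r = 36.5 − 41.5 = -5
x=60: ŷ = 14 + 0.5·60 = 44; r = 49 − 44 = 5
x=65: ŷ = 14 + 0.5·65 = 46.5; r = 48.5 − 46.5 = 2
Signs: + + − − − + +
Runs: +×2, −×3, +×2 → 3

3 runs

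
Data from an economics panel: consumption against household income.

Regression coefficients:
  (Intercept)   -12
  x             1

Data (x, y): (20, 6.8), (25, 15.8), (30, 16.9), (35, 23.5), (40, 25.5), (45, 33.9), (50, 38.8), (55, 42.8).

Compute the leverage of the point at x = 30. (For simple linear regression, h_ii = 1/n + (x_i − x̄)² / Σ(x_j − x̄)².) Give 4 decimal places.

h = 0.1786

x̄ = (20 + 25 + 30 + 35 + 40 + 45 + 50 + 55)/8 = 37.5
Σ(x − x̄)² = 306.25 + 156.25 + 56.25 + 6.25 + 6.25 + 56.25 + 156.25 + 306.25 = 1050
h = 1/8 + (-7.5)²/1050 = 0.125 + 0.0535714 = 0.1786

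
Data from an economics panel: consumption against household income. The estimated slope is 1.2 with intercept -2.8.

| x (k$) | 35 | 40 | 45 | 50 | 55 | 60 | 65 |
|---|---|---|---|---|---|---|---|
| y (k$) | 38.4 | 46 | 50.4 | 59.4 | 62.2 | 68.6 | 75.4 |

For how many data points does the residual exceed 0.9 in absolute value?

x=35: ŷ = -2.8 + 1.2·35 = 39.2; r = 38.4 − 39.2 = -0.8
x=40: ŷ = -2.8 + 1.2·40 = 45.2; r = 46 − 45.2 = 0.8
x=45: ŷ = -2.8 + 1.2·45 = 51.2; r = 50.4 − 51.2 = -0.8
x=50: ŷ = -2.8 + 1.2·50 = 57.2; r = 59.4 − 57.2 = 2.2
x=55: ŷ = -2.8 + 1.2·55 = 63.2; r = 62.2 − 63.2 = -1
x=60: ŷ = -2.8 + 1.2·60 = 69.2; r = 68.6 − 69.2 = -0.6
x=65: ŷ = -2.8 + 1.2·65 = 75.2; r = 75.4 − 75.2 = 0.2
|r| > 0.9: x=50 (|r|=2.2), x=55 (|r|=1) → 2

2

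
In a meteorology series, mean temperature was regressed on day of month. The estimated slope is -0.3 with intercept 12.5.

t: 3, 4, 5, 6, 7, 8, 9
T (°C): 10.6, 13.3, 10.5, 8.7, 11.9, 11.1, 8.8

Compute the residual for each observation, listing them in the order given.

-1, 2, -0.5, -2, 1.5, 1, -1

t=3: T̂ = 12.5 − 0.3·3 = 11.6; e = 10.6 − 11.6 = -1
t=4: T̂ = 12.5 − 0.3·4 = 11.3; e = 13.3 − 11.3 = 2
t=5: T̂ = 12.5 − 0.3·5 = 11; e = 10.5 − 11 = -0.5
t=6: T̂ = 12.5 − 0.3·6 = 10.7; e = 8.7 − 10.7 = -2
t=7: T̂ = 12.5 − 0.3·7 = 10.4; e = 11.9 − 10.4 = 1.5
t=8: T̂ = 12.5 − 0.3·8 = 10.1; e = 11.1 − 10.1 = 1
t=9: T̂ = 12.5 − 0.3·9 = 9.8; e = 8.8 − 9.8 = -1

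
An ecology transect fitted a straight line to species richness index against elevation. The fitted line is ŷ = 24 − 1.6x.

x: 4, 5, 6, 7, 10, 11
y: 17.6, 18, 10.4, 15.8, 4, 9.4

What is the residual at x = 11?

e = 3

ŷ = 24 − 1.6·11 = 6.4
e = 9.4 − 6.4 = 3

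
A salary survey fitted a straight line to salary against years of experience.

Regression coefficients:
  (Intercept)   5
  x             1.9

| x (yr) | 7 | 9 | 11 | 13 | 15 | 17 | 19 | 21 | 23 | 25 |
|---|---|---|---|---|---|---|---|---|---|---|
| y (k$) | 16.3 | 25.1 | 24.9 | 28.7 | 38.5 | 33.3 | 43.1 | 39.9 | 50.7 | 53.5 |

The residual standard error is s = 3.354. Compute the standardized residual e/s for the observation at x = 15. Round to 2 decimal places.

1.49

ŷ = 5 + 1.9·15 = 33.5
e = 38.5 − 33.5 = 5
e/s = 5 / 3.354 = 1.49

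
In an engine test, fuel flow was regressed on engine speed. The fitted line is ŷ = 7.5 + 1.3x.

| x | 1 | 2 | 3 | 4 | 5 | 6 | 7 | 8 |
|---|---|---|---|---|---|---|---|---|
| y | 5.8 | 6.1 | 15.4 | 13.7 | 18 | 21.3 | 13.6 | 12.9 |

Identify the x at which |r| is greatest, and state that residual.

x = 6, r = 6

x=1: ŷ = 7.5 + 1.3·1 = 8.8; r = 5.8 − 8.8 = -3
x=2: ŷ = 7.5 + 1.3·2 = 10.1; r = 6.1 − 10.1 = -4
x=3: ŷ = 7.5 + 1.3·3 = 11.4; r = 15.4 − 11.4 = 4
x=4: ŷ = 7.5 + 1.3·4 = 12.7; r = 13.7 − 12.7 = 1
x=5: ŷ = 7.5 + 1.3·5 = 14; r = 18 − 14 = 4
x=6: ŷ = 7.5 + 1.3·6 = 15.3; r = 21.3 − 15.3 = 6
x=7: ŷ = 7.5 + 1.3·7 = 16.6; r = 13.6 − 16.6 = -3
x=8: ŷ = 7.5 + 1.3·8 = 17.9; r = 12.9 − 17.9 = -5
Largest |r| is 6 at x = 6, residual 6.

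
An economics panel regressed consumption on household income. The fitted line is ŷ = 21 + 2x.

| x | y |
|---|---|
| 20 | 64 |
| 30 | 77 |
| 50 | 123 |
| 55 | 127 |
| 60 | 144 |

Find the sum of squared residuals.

x=20: ŷ = 21 + 2·20 = 61; e = 64 − 61 = 3
x=30: ŷ = 21 + 2·30 = 81; e = 77 − 81 = -4
x=50: ŷ = 21 + 2·50 = 121; e = 123 − 121 = 2
x=55: ŷ = 21 + 2·55 = 131; e = 127 − 131 = -4
x=60: ŷ = 21 + 2·60 = 141; e = 144 − 141 = 3
SSE = 9 + 16 + 4 + 16 + 9 = 54

SSE = 54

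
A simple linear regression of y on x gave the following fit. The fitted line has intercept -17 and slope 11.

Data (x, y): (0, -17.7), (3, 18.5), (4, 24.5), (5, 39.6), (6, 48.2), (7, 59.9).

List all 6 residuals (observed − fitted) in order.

-0.7, 2.5, -2.5, 1.6, -0.8, -0.1

x=0: ŷ = -17 + 11·0 = -17; e = -17.7 − (-17) = -0.7
x=3: ŷ = -17 + 11·3 = 16; e = 18.5 − 16 = 2.5
x=4: ŷ = -17 + 11·4 = 27; e = 24.5 − 27 = -2.5
x=5: ŷ = -17 + 11·5 = 38; e = 39.6 − 38 = 1.6
x=6: ŷ = -17 + 11·6 = 49; e = 48.2 − 49 = -0.8
x=7: ŷ = -17 + 11·7 = 60; e = 59.9 − 60 = -0.1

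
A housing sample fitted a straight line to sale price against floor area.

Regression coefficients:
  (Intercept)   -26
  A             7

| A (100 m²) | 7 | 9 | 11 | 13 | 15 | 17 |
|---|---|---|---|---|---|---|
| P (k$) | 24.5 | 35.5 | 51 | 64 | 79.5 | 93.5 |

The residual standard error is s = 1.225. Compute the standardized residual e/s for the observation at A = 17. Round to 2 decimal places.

0.41

P̂ = -26 + 7·17 = 93
e = 93.5 − 93 = 0.5
e/s = 0.5 / 1.225 = 0.41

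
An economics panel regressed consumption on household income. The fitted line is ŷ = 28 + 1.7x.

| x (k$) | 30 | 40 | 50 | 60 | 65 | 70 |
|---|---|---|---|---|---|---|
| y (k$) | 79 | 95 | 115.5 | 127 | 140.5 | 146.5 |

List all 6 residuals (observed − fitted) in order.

x=30: ŷ = 28 + 1.7·30 = 79; r = 79 − 79 = 0
x=40: ŷ = 28 + 1.7·40 = 96; r = 95 − 96 = -1
x=50: ŷ = 28 + 1.7·50 = 113; r = 115.5 − 113 = 2.5
x=60: ŷ = 28 + 1.7·60 = 130; r = 127 − 130 = -3
x=65: ŷ = 28 + 1.7·65 = 138.5; r = 140.5 − 138.5 = 2
x=70: ŷ = 28 + 1.7·70 = 147; r = 146.5 − 147 = -0.5

0, -1, 2.5, -3, 2, -0.5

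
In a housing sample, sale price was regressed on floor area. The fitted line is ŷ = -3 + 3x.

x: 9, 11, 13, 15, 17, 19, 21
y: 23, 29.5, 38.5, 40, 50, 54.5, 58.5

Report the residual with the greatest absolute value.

e = 2.5

x=9: ŷ = -3 + 3·9 = 24; e = 23 − 24 = -1
x=11: ŷ = -3 + 3·11 = 30; e = 29.5 − 30 = -0.5
x=13: ŷ = -3 + 3·13 = 36; e = 38.5 − 36 = 2.5
x=15: ŷ = -3 + 3·15 = 42; e = 40 − 42 = -2
x=17: ŷ = -3 + 3·17 = 48; e = 50 − 48 = 2
x=19: ŷ = -3 + 3·19 = 54; e = 54.5 − 54 = 0.5
x=21: ŷ = -3 + 3·21 = 60; e = 58.5 − 60 = -1.5
Largest |e| is 2.5 at x = 13, residual 2.5.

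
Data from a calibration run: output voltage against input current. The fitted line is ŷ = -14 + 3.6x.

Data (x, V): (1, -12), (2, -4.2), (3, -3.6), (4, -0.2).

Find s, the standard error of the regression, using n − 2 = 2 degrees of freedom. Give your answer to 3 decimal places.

s = 2.218

x=1: ŷ = -14 + 3.6·1 = -10.4; e = -12 − (-10.4) = -1.6
x=2: ŷ = -14 + 3.6·2 = -6.8; e = -4.2 − (-6.8) = 2.6
x=3: ŷ = -14 + 3.6·3 = -3.2; e = -3.6 − (-3.2) = -0.4
x=4: ŷ = -14 + 3.6·4 = 0.4; e = -0.2 − 0.4 = -0.6
SSE = 2.56 + 6.76 + 0.16 + 0.36 = 9.84
s = √(9.84/2) = √4.92 ≈ 2.218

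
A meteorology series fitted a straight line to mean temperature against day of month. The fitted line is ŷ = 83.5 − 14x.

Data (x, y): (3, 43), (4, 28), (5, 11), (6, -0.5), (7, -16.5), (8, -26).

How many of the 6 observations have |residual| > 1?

x=3: ŷ = 83.5 − 14·3 = 41.5; r = 43 − 41.5 = 1.5
x=4: ŷ = 83.5 − 14·4 = 27.5; r = 28 − 27.5 = 0.5
x=5: ŷ = 83.5 − 14·5 = 13.5; r = 11 − 13.5 = -2.5
x=6: ŷ = 83.5 − 14·6 = -0.5; r = -0.5 − (-0.5) = 0
x=7: ŷ = 83.5 − 14·7 = -14.5; r = -16.5 − (-14.5) = -2
x=8: ŷ = 83.5 − 14·8 = -28.5; r = -26 − (-28.5) = 2.5
|r| > 1: x=3 (|r|=1.5), x=5 (|r|=2.5), x=7 (|r|=2), x=8 (|r|=2.5) → 4

4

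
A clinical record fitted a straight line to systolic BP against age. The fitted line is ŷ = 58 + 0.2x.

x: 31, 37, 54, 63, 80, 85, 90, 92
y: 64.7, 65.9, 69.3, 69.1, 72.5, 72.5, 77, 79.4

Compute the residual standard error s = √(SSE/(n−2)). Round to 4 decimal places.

x=31: ŷ = 58 + 0.2·31 = 64.2; e = 64.7 − 64.2 = 0.5
x=37: ŷ = 58 + 0.2·37 = 65.4; e = 65.9 − 65.4 = 0.5
x=54: ŷ = 58 + 0.2·54 = 68.8; e = 69.3 − 68.8 = 0.5
x=63: ŷ = 58 + 0.2·63 = 70.6; e = 69.1 − 70.6 = -1.5
x=80: ŷ = 58 + 0.2·80 = 74; e = 72.5 − 74 = -1.5
x=85: ŷ = 58 + 0.2·85 = 75; e = 72.5 − 75 = -2.5
x=90: ŷ = 58 + 0.2·90 = 76; e = 77 − 76 = 1
x=92: ŷ = 58 + 0.2·92 = 76.4; e = 79.4 − 76.4 = 3
SSE = 0.25 + 0.25 + 0.25 + 2.25 + 2.25 + 6.25 + 1 + 9 = 21.5
s = √(21.5/6) = √3.58333 ≈ 1.8930

s = 1.8930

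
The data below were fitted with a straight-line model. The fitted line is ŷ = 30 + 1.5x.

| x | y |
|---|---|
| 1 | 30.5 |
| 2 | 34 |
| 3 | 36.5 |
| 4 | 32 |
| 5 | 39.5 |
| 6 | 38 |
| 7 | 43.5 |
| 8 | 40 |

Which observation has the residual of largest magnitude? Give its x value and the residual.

x=1: ŷ = 30 + 1.5·1 = 31.5; r = 30.5 − 31.5 = -1
x=2: ŷ = 30 + 1.5·2 = 33; r = 34 − 33 = 1
x=3: ŷ = 30 + 1.5·3 = 34.5; r = 36.5 − 34.5 = 2
x=4: ŷ = 30 + 1.5·4 = 36; r = 32 − 36 = -4
x=5: ŷ = 30 + 1.5·5 = 37.5; r = 39.5 − 37.5 = 2
x=6: ŷ = 30 + 1.5·6 = 39; r = 38 − 39 = -1
x=7: ŷ = 30 + 1.5·7 = 40.5; r = 43.5 − 40.5 = 3
x=8: ŷ = 30 + 1.5·8 = 42; r = 40 − 42 = -2
Largest |r| is 4 at x = 4, residual -4.

x = 4, r = -4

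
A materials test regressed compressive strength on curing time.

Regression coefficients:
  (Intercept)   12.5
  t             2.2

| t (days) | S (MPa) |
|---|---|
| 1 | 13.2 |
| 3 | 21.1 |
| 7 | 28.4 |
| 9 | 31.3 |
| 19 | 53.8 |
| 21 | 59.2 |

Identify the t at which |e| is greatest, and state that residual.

t = 3, e = 2

t=1: ŷ = 12.5 + 2.2·1 = 14.7; e = 13.2 − 14.7 = -1.5
t=3: ŷ = 12.5 + 2.2·3 = 19.1; e = 21.1 − 19.1 = 2
t=7: ŷ = 12.5 + 2.2·7 = 27.9; e = 28.4 − 27.9 = 0.5
t=9: ŷ = 12.5 + 2.2·9 = 32.3; e = 31.3 − 32.3 = -1
t=19: ŷ = 12.5 + 2.2·19 = 54.3; e = 53.8 − 54.3 = -0.5
t=21: ŷ = 12.5 + 2.2·21 = 58.7; e = 59.2 − 58.7 = 0.5
Largest |e| is 2 at t = 3, residual 2.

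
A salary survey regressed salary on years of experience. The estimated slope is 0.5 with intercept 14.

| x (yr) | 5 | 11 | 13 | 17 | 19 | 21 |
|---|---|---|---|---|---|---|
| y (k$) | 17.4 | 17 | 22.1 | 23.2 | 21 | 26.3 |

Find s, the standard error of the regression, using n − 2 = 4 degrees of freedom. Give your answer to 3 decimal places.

s = 2.214

x=5: ŷ = 14 + 0.5·5 = 16.5; e = 17.4 − 16.5 = 0.9
x=11: ŷ = 14 + 0.5·11 = 19.5; e = 17 − 19.5 = -2.5
x=13: ŷ = 14 + 0.5·13 = 20.5; e = 22.1 − 20.5 = 1.6
x=17: ŷ = 14 + 0.5·17 = 22.5; e = 23.2 − 22.5 = 0.7
x=19: ŷ = 14 + 0.5·19 = 23.5; e = 21 − 23.5 = -2.5
x=21: ŷ = 14 + 0.5·21 = 24.5; e = 26.3 − 24.5 = 1.8
SSE = 0.81 + 6.25 + 2.56 + 0.49 + 6.25 + 3.24 = 19.6
s = √(19.6/4) = √4.9 ≈ 2.214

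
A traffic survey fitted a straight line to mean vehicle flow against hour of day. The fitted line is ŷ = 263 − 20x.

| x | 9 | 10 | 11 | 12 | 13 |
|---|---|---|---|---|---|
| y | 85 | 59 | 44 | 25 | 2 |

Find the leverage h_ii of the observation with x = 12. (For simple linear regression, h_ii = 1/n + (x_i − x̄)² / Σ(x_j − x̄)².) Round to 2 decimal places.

x̄ = (9 + 10 + 11 + 12 + 13)/5 = 11
Σ(x − x̄)² = 4 + 1 + 0 + 1 + 4 = 10
h = 1/5 + (1)²/10 = 0.2 + 0.1 = 0.30

h = 0.30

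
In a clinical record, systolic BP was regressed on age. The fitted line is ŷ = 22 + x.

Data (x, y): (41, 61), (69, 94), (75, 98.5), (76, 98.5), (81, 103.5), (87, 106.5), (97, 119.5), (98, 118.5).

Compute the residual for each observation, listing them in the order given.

x=41: ŷ = 22 + 41 = 63; e = 61 − 63 = -2
x=69: ŷ = 22 + 69 = 91; e = 94 − 91 = 3
x=75: ŷ = 22 + 75 = 97; e = 98.5 − 97 = 1.5
x=76: ŷ = 22 + 76 = 98; e = 98.5 − 98 = 0.5
x=81: ŷ = 22 + 81 = 103; e = 103.5 − 103 = 0.5
x=87: ŷ = 22 + 87 = 109; e = 106.5 − 109 = -2.5
x=97: ŷ = 22 + 97 = 119; e = 119.5 − 119 = 0.5
x=98: ŷ = 22 + 98 = 120; e = 118.5 − 120 = -1.5

-2, 3, 1.5, 0.5, 0.5, -2.5, 0.5, -1.5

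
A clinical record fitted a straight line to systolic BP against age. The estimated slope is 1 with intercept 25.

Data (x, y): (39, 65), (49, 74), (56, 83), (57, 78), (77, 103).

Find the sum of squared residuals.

SSE = 22

x=39: ŷ = 25 + 39 = 64; r = 65 − 64 = 1
x=49: ŷ = 25 + 49 = 74; r = 74 − 74 = 0
x=56: ŷ = 25 + 56 = 81; r = 83 − 81 = 2
x=57: ŷ = 25 + 57 = 82; r = 78 − 82 = -4
x=77: ŷ = 25 + 77 = 102; r = 103 − 102 = 1
SSE = 1 + 0 + 4 + 16 + 1 = 22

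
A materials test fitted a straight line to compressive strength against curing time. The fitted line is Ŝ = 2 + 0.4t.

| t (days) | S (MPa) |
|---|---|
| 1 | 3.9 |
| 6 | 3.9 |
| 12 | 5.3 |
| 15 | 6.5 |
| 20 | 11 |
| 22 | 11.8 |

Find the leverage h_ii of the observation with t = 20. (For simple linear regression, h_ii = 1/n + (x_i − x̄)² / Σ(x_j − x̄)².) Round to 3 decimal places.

h = 0.331

t̄ = (1 + 6 + 12 + 15 + 20 + 22)/6 = 12.6667
Σ(t − t̄)² = 136.111 + 44.4444 + 0.444444 + 5.44444 + 53.7778 + 87.1111 = 327.333
h = 1/6 + (7.33333)²/327.333 = 0.166667 + 0.164291 = 0.331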